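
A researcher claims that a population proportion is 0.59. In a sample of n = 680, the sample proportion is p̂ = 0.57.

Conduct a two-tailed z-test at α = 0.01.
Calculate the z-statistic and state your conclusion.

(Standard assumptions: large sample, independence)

H₀: p = 0.59, H₁: p ≠ 0.59
Standard error: SE = √(p₀(1-p₀)/n) = √(0.59×0.41/680) = 0.018861
z-statistic: z = (p̂ - p₀)/SE = (0.57 - 0.59)/0.018861 = -1.0604
Critical value: z_0.005 = ±2.576
p-value = 0.2890
Decision: fail to reject H₀ at α = 0.01

Answer: z = -1.0604, fail to reject H₀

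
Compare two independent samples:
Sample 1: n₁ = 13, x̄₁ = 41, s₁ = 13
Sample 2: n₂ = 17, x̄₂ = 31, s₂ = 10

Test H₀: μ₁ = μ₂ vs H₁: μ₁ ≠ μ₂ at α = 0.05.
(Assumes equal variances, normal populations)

Answer: t = 2.3844, reject H₀

Derivation:
Pooled variance: s²_p = [12×13² + 16×10²]/(28) = 129.5714
s_p = 11.3829
SE = s_p×√(1/n₁ + 1/n₂) = 11.3829×√(1/13 + 1/17) = 4.1939
t = (x̄₁ - x̄₂)/SE = (41 - 31)/4.1939 = 2.3844
df = 28, t-critical = ±2.048
Decision: reject H₀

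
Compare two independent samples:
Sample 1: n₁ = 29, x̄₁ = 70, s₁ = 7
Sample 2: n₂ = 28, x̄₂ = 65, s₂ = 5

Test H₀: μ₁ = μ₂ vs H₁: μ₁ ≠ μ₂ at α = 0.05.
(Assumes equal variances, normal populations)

Answer: t = 3.0933, reject H₀

Derivation:
Pooled variance: s²_p = [28×7² + 27×5²]/(55) = 37.2182
s_p = 6.1007
SE = s_p×√(1/n₁ + 1/n₂) = 6.1007×√(1/29 + 1/28) = 1.6164
t = (x̄₁ - x̄₂)/SE = (70 - 65)/1.6164 = 3.0933
df = 55, t-critical = ±2.004
Decision: reject H₀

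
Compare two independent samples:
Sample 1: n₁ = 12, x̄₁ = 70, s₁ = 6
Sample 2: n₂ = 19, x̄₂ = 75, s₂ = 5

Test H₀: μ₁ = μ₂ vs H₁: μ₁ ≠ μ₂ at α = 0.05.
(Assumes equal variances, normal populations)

Answer: t = -2.5105, reject H₀

Derivation:
Pooled variance: s²_p = [11×6² + 18×5²]/(29) = 29.1724
s_p = 5.4011
SE = s_p×√(1/n₁ + 1/n₂) = 5.4011×√(1/12 + 1/19) = 1.9916
t = (x̄₁ - x̄₂)/SE = (70 - 75)/1.9916 = -2.5105
df = 29, t-critical = ±2.045
Decision: reject H₀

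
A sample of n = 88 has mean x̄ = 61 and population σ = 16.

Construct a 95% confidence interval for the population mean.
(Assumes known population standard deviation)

Confidence level: 95%, α = 0.05
z_0.025 = 1.960
SE = σ/√n = 16/√88 = 1.7056
Margin of error = 1.960 × 1.7056 = 3.3430
CI: x̄ ± margin = 61 ± 3.3430
CI: (57.6570, 64.3430)

Answer: (57.6570, 64.3430)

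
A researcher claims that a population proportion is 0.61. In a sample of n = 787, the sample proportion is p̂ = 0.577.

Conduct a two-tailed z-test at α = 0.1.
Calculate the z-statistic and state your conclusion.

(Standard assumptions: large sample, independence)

H₀: p = 0.61, H₁: p ≠ 0.61
Standard error: SE = √(p₀(1-p₀)/n) = √(0.61×0.39/787) = 0.017386
z-statistic: z = (p̂ - p₀)/SE = (0.577 - 0.61)/0.017386 = -1.8981
Critical value: z_0.05 = ±1.645
p-value = 0.0577
Decision: reject H₀ at α = 0.1

Answer: z = -1.8981, reject H₀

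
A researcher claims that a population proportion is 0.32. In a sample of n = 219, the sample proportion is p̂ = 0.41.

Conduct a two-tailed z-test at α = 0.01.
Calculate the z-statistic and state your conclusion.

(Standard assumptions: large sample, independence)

Answer: z = 2.8551, reject H₀

Derivation:
H₀: p = 0.32, H₁: p ≠ 0.32
Standard error: SE = √(p₀(1-p₀)/n) = √(0.32×0.68/219) = 0.031522
z-statistic: z = (p̂ - p₀)/SE = (0.41 - 0.32)/0.031522 = 2.8551
Critical value: z_0.005 = ±2.576
p-value = 0.0043
Decision: reject H₀ at α = 0.01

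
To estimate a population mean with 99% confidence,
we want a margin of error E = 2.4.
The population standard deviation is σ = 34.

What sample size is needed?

z_0.005 = 2.576
n = (z×σ/E)² = (2.576×34/2.4)²
n = 1331.7634
Round up: n = 1332

Answer: n = 1332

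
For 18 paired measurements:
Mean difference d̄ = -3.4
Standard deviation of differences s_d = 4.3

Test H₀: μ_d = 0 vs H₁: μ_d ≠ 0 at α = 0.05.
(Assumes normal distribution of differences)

Answer: t = -3.3547, reject H₀

Derivation:
df = n - 1 = 17
SE = s_d/√n = 4.3/√18 = 1.0135
t = d̄/SE = -3.4/1.0135 = -3.3547
Critical value: t_{0.025,17} = ±2.110
p-value ≈ 0.0038
Decision: reject H₀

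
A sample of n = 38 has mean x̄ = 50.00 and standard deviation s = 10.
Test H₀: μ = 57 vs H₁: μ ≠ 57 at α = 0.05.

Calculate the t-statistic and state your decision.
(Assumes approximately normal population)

df = n - 1 = 37
SE = s/√n = 10/√38 = 1.6222
t = (x̄ - μ₀)/SE = (50.00 - 57)/1.6222 = -4.3151
Critical value: t_{0.025,37} = ±2.026
p-value ≈ 0.0001
Decision: reject H₀

Answer: t = -4.3151, reject H₀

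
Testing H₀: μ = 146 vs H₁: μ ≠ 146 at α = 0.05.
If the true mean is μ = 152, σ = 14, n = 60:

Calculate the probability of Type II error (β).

Answer: β ≈ 0.0870

Derivation:
SE = σ/√n = 14/√60 = 1.8074
Critical values: μ₀ ± z_0.025×SE = 146 ± 1.960×1.8074
Acceptance region: (142.4575, 149.5425)
Under H₁ (μ = 152): z_high = (149.5425 - 152)/1.8074 = -1.3597, z_low = (142.4575 - 152)/1.8074 = -5.2797
β = P(not reject | H₁) = Φ(-1.3597) - Φ(-5.2797) ≈ 0.0870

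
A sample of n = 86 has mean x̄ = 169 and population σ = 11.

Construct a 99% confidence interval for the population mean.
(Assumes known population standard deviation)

Answer: (165.9443, 172.0557)

Derivation:
Confidence level: 99%, α = 0.01
z_0.005 = 2.576
SE = σ/√n = 11/√86 = 1.1862
Margin of error = 2.576 × 1.1862 = 3.0557
CI: x̄ ± margin = 169 ± 3.0557
CI: (165.9443, 172.0557)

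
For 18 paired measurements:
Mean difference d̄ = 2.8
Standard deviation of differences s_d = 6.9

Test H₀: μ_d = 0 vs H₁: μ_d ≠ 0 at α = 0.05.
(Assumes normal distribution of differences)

df = n - 1 = 17
SE = s_d/√n = 6.9/√18 = 1.6263
t = d̄/SE = 2.8/1.6263 = 1.7217
Critical value: t_{0.025,17} = ±2.110
p-value ≈ 0.1033
Decision: fail to reject H₀

Answer: t = 1.7217, fail to reject H₀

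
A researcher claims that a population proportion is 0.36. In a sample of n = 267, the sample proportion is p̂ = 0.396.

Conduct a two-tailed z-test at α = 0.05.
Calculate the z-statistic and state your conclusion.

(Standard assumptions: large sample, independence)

H₀: p = 0.36, H₁: p ≠ 0.36
Standard error: SE = √(p₀(1-p₀)/n) = √(0.36×0.64/267) = 0.029376
z-statistic: z = (p̂ - p₀)/SE = (0.396 - 0.36)/0.029376 = 1.2255
Critical value: z_0.025 = ±1.960
p-value = 0.2204
Decision: fail to reject H₀ at α = 0.05

Answer: z = 1.2255, fail to reject H₀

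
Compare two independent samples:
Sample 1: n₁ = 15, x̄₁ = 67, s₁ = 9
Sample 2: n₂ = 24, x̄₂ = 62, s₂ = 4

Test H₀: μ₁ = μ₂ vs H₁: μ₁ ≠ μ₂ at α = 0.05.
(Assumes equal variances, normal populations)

Pooled variance: s²_p = [14×9² + 23×4²]/(37) = 40.5946
s_p = 6.3714
SE = s_p×√(1/n₁ + 1/n₂) = 6.3714×√(1/15 + 1/24) = 2.0971
t = (x̄₁ - x̄₂)/SE = (67 - 62)/2.0971 = 2.3842
df = 37, t-critical = ±2.026
Decision: reject H₀

Answer: t = 2.3842, reject H₀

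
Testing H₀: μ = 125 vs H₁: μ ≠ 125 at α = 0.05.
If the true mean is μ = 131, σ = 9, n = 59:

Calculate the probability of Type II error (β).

Answer: β ≈ 0.0008

Derivation:
SE = σ/√n = 9/√59 = 1.1717
Critical values: μ₀ ± z_0.025×SE = 125 ± 1.960×1.1717
Acceptance region: (122.7035, 127.2965)
Under H₁ (μ = 131): z_high = (127.2965 - 131)/1.1717 = -3.1608, z_low = (122.7035 - 131)/1.1717 = -7.0807
β = P(not reject | H₁) = Φ(-3.1608) - Φ(-7.0807) ≈ 0.0008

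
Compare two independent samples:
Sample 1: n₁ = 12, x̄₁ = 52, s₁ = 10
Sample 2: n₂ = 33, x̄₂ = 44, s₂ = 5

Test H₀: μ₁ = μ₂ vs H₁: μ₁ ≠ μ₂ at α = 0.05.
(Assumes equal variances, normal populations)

Pooled variance: s²_p = [11×10² + 32×5²]/(43) = 44.1860
s_p = 6.6473
SE = s_p×√(1/n₁ + 1/n₂) = 6.6473×√(1/12 + 1/33) = 2.2408
t = (x̄₁ - x̄₂)/SE = (52 - 44)/2.2408 = 3.5702
df = 43, t-critical = ±2.017
Decision: reject H₀

Answer: t = 3.5702, reject H₀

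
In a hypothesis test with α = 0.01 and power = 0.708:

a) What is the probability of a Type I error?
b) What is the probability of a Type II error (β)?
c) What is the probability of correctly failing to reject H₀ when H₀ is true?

Answer: a) 0.01, b) 0.292, c) 0.99

Derivation:
a) Type I error probability = α = 0.01
b) Power = P(reject H₀ | H₁ true) = 1 - β = 0.708, so Type II error probability = β = 1 - Power = 0.292
c) P(fail to reject H₀ | H₀ true) = 1 - α = 0.99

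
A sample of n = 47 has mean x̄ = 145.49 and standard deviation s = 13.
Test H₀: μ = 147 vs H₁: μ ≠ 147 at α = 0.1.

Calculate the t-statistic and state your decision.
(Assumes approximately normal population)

Answer: t = -0.7963, fail to reject H₀

Derivation:
df = n - 1 = 46
SE = s/√n = 13/√47 = 1.8962
t = (x̄ - μ₀)/SE = (145.49 - 147)/1.8962 = -0.7963
Critical value: t_{0.05,46} = ±1.679
p-value ≈ 0.4299
Decision: fail to reject H₀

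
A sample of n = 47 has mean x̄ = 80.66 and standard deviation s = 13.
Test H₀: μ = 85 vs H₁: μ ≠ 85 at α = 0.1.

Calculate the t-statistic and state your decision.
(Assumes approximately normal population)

Answer: t = -2.2888, reject H₀

Derivation:
df = n - 1 = 46
SE = s/√n = 13/√47 = 1.8962
t = (x̄ - μ₀)/SE = (80.66 - 85)/1.8962 = -2.2888
Critical value: t_{0.05,46} = ±1.679
p-value ≈ 0.0267
Decision: reject H₀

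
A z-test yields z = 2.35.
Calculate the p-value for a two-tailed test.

Answer: p-value ≈ 0.0188

Derivation:
For z = 2.35:
p = 2×P(Z > |2.35|) = 2×(1 - Φ(2.35)) = 0.0188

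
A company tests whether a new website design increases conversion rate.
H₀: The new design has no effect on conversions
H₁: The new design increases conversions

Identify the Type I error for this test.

Type I error (α): Rejecting H₀ when H₀ is true
Type II error (β): Failing to reject H₀ when H₁ is true

Answer: Switching to a new design that doesn't actually help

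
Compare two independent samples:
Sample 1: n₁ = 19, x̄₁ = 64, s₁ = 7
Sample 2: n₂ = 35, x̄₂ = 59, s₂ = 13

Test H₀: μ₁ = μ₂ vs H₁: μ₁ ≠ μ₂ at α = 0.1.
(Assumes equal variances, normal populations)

Answer: t = 1.5541, fail to reject H₀

Derivation:
Pooled variance: s²_p = [18×7² + 34×13²]/(52) = 127.4615
s_p = 11.2899
SE = s_p×√(1/n₁ + 1/n₂) = 11.2899×√(1/19 + 1/35) = 3.2172
t = (x̄₁ - x̄₂)/SE = (64 - 59)/3.2172 = 1.5541
df = 52, t-critical = ±1.675
Decision: fail to reject H₀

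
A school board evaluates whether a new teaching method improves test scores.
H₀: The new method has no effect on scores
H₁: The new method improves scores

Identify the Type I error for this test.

Answer: Concluding the new method improves scores when it actually doesn't

Derivation:
Type I error: rejecting H₀ when it is actually true (false positive).
Type II error: failing to reject H₀ when H₁ is actually true (false negative).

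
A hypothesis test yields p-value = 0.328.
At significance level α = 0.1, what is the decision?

Answer: fail to reject H₀

Derivation:
Compare p-value to α:
0.328 ≥ 0.1
Decision: fail to reject H₀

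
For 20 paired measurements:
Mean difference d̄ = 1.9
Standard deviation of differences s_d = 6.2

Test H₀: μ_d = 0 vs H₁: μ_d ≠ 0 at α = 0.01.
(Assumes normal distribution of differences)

Answer: t = 1.3705, fail to reject H₀

Derivation:
df = n - 1 = 19
SE = s_d/√n = 6.2/√20 = 1.3864
t = d̄/SE = 1.9/1.3864 = 1.3705
Critical value: t_{0.005,19} = ±2.861
p-value ≈ 0.1865
Decision: fail to reject H₀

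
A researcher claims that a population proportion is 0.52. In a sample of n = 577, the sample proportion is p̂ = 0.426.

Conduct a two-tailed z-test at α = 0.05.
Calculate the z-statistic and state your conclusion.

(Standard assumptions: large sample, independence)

Answer: z = -4.5194, reject H₀

Derivation:
H₀: p = 0.52, H₁: p ≠ 0.52
Standard error: SE = √(p₀(1-p₀)/n) = √(0.52×0.48/577) = 0.020799
z-statistic: z = (p̂ - p₀)/SE = (0.426 - 0.52)/0.020799 = -4.5194
Critical value: z_0.025 = ±1.960
p-value < 0.0001
Decision: reject H₀ at α = 0.05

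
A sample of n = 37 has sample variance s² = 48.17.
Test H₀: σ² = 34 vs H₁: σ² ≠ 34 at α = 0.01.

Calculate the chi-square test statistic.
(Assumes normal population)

Answer: χ² = 51.0035, fail to reject H₀

Derivation:
df = n - 1 = 36
χ² = (n-1)s²/σ₀² = 36×48.17/34 = 51.0035
Critical values: χ²_{0.995,36} = 17.887, χ²_{0.005,36} = 61.581
Rejection region: χ² < 17.887 or χ² > 61.581
Decision: fail to reject H₀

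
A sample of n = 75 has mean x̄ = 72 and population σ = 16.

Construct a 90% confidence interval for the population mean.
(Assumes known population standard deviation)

Confidence level: 90%, α = 0.1
z_0.05 = 1.645
SE = σ/√n = 16/√75 = 1.8475
Margin of error = 1.645 × 1.8475 = 3.0391
CI: x̄ ± margin = 72 ± 3.0391
CI: (68.9609, 75.0391)

Answer: (68.9609, 75.0391)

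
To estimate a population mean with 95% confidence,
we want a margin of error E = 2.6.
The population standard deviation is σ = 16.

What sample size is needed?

Answer: n = 146

Derivation:
z_0.025 = 1.960
n = (z×σ/E)² = (1.960×16/2.6)²
n = 145.4807
Round up: n = 146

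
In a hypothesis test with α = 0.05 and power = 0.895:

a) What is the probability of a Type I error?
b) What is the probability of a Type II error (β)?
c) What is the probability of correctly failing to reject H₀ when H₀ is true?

Answer: a) 0.05, b) 0.105, c) 0.95

Derivation:
a) Type I error probability = α = 0.05
b) Power = P(reject H₀ | H₁ true) = 1 - β = 0.895, so Type II error probability = β = 1 - Power = 0.105
c) P(fail to reject H₀ | H₀ true) = 1 - α = 0.95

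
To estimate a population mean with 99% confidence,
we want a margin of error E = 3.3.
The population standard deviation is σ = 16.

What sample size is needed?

z_0.005 = 2.576
n = (z×σ/E)² = (2.576×16/3.3)²
n = 155.9925
Round up: n = 156

Answer: n = 156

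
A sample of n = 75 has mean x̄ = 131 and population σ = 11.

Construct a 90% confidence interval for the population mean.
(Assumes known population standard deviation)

Confidence level: 90%, α = 0.1
z_0.05 = 1.645
SE = σ/√n = 11/√75 = 1.2702
Margin of error = 1.645 × 1.2702 = 2.0895
CI: x̄ ± margin = 131 ± 2.0895
CI: (128.9105, 133.0895)

Answer: (128.9105, 133.0895)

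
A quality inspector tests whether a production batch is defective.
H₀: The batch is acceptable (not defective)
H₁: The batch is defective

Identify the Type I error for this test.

A Type I error (probability α) occurs when we reject a true H₀.
A Type II error (probability β) occurs when we fail to reject a false H₀.

Answer: Rejecting an acceptable batch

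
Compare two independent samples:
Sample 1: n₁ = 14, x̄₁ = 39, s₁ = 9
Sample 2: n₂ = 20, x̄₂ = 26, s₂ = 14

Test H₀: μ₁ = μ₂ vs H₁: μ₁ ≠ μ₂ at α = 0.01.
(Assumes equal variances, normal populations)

Answer: t = 3.0534, reject H₀

Derivation:
Pooled variance: s²_p = [13×9² + 19×14²]/(32) = 149.2812
s_p = 12.2181
SE = s_p×√(1/n₁ + 1/n₂) = 12.2181×√(1/14 + 1/20) = 4.2576
t = (x̄₁ - x̄₂)/SE = (39 - 26)/4.2576 = 3.0534
df = 32, t-critical = ±2.738
Decision: reject H₀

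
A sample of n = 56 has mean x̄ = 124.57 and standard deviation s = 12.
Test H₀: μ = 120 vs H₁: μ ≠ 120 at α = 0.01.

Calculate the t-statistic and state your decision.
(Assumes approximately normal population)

df = n - 1 = 55
SE = s/√n = 12/√56 = 1.6036
t = (x̄ - μ₀)/SE = (124.57 - 120)/1.6036 = 2.8498
Critical value: t_{0.005,55} = ±2.668
p-value ≈ 0.0061
Decision: reject H₀

Answer: t = 2.8498, reject H₀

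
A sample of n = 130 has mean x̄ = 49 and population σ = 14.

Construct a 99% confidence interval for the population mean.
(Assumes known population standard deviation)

Answer: (45.8369, 52.1631)

Derivation:
Confidence level: 99%, α = 0.01
z_0.005 = 2.576
SE = σ/√n = 14/√130 = 1.2279
Margin of error = 2.576 × 1.2279 = 3.1631
CI: x̄ ± margin = 49 ± 3.1631
CI: (45.8369, 52.1631)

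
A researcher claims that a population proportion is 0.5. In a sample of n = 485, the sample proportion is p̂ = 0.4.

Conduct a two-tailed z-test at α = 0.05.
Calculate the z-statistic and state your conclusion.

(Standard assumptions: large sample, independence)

Answer: z = -4.4045, reject H₀

Derivation:
H₀: p = 0.5, H₁: p ≠ 0.5
Standard error: SE = √(p₀(1-p₀)/n) = √(0.5×0.5/485) = 0.022704
z-statistic: z = (p̂ - p₀)/SE = (0.4 - 0.5)/0.022704 = -4.4045
Critical value: z_0.025 = ±1.960
p-value < 0.0001
Decision: reject H₀ at α = 0.05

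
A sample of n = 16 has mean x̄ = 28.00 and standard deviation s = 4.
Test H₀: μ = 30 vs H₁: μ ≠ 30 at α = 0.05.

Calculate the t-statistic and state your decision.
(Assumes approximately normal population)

Answer: t = -2.0000, fail to reject H₀

Derivation:
df = n - 1 = 15
SE = s/√n = 4/√16 = 1.0000
t = (x̄ - μ₀)/SE = (28.00 - 30)/1.0000 = -2.0000
Critical value: t_{0.025,15} = ±2.131
p-value ≈ 0.0639
Decision: fail to reject H₀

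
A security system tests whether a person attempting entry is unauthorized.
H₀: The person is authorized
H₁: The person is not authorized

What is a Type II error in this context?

A Type I error (probability α) occurs when we reject a true H₀.
A Type II error (probability β) occurs when we fail to reject a false H₀.

Answer: Granting entry to an unauthorized person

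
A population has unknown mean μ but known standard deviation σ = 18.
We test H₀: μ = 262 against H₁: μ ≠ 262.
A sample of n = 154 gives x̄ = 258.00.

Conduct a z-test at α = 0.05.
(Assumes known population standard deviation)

Answer: z = -2.7577, reject H₀

Derivation:
Standard error: SE = σ/√n = 18/√154 = 1.4505
z-statistic: z = (x̄ - μ₀)/SE = (258.00 - 262)/1.4505 = -2.7577
Critical value: ±1.960
p-value = 0.0058
Decision: reject H₀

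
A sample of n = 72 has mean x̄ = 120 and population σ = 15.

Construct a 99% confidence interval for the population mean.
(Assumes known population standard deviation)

Confidence level: 99%, α = 0.01
z_0.005 = 2.576
SE = σ/√n = 15/√72 = 1.7678
Margin of error = 2.576 × 1.7678 = 4.5539
CI: x̄ ± margin = 120 ± 4.5539
CI: (115.4461, 124.5539)

Answer: (115.4461, 124.5539)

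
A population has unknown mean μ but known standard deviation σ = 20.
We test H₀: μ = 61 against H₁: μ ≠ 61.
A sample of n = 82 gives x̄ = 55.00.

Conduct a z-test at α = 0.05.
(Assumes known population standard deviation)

Answer: z = -2.7167, reject H₀

Derivation:
Standard error: SE = σ/√n = 20/√82 = 2.2086
z-statistic: z = (x̄ - μ₀)/SE = (55.00 - 61)/2.2086 = -2.7167
Critical value: ±1.960
p-value = 0.0066
Decision: reject H₀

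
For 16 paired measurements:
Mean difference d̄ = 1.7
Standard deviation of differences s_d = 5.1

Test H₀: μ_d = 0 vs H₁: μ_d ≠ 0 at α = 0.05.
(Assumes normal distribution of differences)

Answer: t = 1.3333, fail to reject H₀

Derivation:
df = n - 1 = 15
SE = s_d/√n = 5.1/√16 = 1.2750
t = d̄/SE = 1.7/1.2750 = 1.3333
Critical value: t_{0.025,15} = ±2.131
p-value ≈ 0.2023
Decision: fail to reject H₀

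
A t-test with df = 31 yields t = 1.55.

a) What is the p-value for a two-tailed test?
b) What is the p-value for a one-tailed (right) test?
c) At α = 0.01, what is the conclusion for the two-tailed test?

Answer: a) 0.1313, b) 0.0656, c) fail to reject H₀

Derivation:
Using t-distribution with df = 31:
a) Two-tailed: p = 2×P(T > 1.55) = 0.1313
b) One-tailed: p = P(T > 1.55) = 0.0656
c) 0.1313 ≥ 0.01, fail to reject H₀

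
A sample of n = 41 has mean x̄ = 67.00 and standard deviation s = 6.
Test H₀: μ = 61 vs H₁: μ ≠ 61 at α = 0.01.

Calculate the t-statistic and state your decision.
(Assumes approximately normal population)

df = n - 1 = 40
SE = s/√n = 6/√41 = 0.9370
t = (x̄ - μ₀)/SE = (67.00 - 61)/0.9370 = 6.4034
Critical value: t_{0.005,40} = ±2.704
p-value < 0.0001
Decision: reject H₀

Answer: t = 6.4034, reject H₀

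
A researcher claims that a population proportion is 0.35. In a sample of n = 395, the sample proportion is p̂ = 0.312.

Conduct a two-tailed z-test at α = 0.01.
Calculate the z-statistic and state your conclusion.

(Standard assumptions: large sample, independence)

Answer: z = -1.5834, fail to reject H₀

Derivation:
H₀: p = 0.35, H₁: p ≠ 0.35
Standard error: SE = √(p₀(1-p₀)/n) = √(0.35×0.65/395) = 0.023999
z-statistic: z = (p̂ - p₀)/SE = (0.312 - 0.35)/0.023999 = -1.5834
Critical value: z_0.005 = ±2.576
p-value = 0.1133
Decision: fail to reject H₀ at α = 0.01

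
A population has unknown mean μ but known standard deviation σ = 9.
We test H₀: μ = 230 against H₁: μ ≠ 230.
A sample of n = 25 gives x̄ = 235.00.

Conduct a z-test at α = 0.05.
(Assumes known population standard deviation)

Answer: z = 2.7778, reject H₀

Derivation:
Standard error: SE = σ/√n = 9/√25 = 1.8000
z-statistic: z = (x̄ - μ₀)/SE = (235.00 - 230)/1.8000 = 2.7778
Critical value: ±1.960
p-value = 0.0055
Decision: reject H₀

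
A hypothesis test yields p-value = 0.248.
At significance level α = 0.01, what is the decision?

Compare p-value to α:
0.248 ≥ 0.01
Decision: fail to reject H₀

Answer: fail to reject H₀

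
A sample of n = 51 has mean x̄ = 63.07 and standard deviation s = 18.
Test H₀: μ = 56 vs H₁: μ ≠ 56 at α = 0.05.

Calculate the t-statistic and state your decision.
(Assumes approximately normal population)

Answer: t = 2.8050, reject H₀

Derivation:
df = n - 1 = 50
SE = s/√n = 18/√51 = 2.5205
t = (x̄ - μ₀)/SE = (63.07 - 56)/2.5205 = 2.8050
Critical value: t_{0.025,50} = ±2.009
p-value ≈ 0.0071
Decision: reject H₀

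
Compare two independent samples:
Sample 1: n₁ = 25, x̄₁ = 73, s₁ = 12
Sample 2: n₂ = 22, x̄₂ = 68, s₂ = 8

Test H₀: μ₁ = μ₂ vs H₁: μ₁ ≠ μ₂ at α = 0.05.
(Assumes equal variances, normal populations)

Answer: t = 1.6561, fail to reject H₀

Derivation:
Pooled variance: s²_p = [24×12² + 21×8²]/(45) = 106.6667
s_p = 10.3280
SE = s_p×√(1/n₁ + 1/n₂) = 10.3280×√(1/25 + 1/22) = 3.0191
t = (x̄₁ - x̄₂)/SE = (73 - 68)/3.0191 = 1.6561
df = 45, t-critical = ±2.014
Decision: fail to reject H₀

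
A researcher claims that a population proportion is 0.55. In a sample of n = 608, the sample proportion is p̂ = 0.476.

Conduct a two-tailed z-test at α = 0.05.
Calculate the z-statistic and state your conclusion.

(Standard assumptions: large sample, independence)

H₀: p = 0.55, H₁: p ≠ 0.55
Standard error: SE = √(p₀(1-p₀)/n) = √(0.55×0.45/608) = 0.020176
z-statistic: z = (p̂ - p₀)/SE = (0.476 - 0.55)/0.020176 = -3.6677
Critical value: z_0.025 = ±1.960
p-value = 0.0002
Decision: reject H₀ at α = 0.05

Answer: z = -3.6677, reject H₀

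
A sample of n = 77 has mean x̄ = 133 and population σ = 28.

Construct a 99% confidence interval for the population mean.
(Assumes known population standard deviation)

Confidence level: 99%, α = 0.01
z_0.005 = 2.576
SE = σ/√n = 28/√77 = 3.1909
Margin of error = 2.576 × 3.1909 = 8.2198
CI: x̄ ± margin = 133 ± 8.2198
CI: (124.7802, 141.2198)

Answer: (124.7802, 141.2198)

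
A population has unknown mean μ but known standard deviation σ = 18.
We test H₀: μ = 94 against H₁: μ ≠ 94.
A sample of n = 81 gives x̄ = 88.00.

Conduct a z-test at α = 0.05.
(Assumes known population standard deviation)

Answer: z = -3.0000, reject H₀

Derivation:
Standard error: SE = σ/√n = 18/√81 = 2.0000
z-statistic: z = (x̄ - μ₀)/SE = (88.00 - 94)/2.0000 = -3.0000
Critical value: ±1.960
p-value = 0.0027
Decision: reject H₀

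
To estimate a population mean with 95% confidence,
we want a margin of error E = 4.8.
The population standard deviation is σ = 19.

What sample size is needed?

Answer: n = 61

Derivation:
z_0.025 = 1.960
n = (z×σ/E)² = (1.960×19/4.8)²
n = 60.1917
Round up: n = 61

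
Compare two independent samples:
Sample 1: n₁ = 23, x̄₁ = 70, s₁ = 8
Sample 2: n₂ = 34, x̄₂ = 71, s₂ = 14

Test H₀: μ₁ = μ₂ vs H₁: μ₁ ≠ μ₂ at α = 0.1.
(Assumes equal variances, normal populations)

Answer: t = -0.3095, fail to reject H₀

Derivation:
Pooled variance: s²_p = [22×8² + 33×14²]/(55) = 143.2000
s_p = 11.9666
SE = s_p×√(1/n₁ + 1/n₂) = 11.9666×√(1/23 + 1/34) = 3.2308
t = (x̄₁ - x̄₂)/SE = (70 - 71)/3.2308 = -0.3095
df = 55, t-critical = ±1.673
Decision: fail to reject H₀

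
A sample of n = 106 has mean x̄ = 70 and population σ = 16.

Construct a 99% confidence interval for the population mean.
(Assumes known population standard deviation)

Confidence level: 99%, α = 0.01
z_0.005 = 2.576
SE = σ/√n = 16/√106 = 1.5541
Margin of error = 2.576 × 1.5541 = 4.0034
CI: x̄ ± margin = 70 ± 4.0034
CI: (65.9966, 74.0034)

Answer: (65.9966, 74.0034)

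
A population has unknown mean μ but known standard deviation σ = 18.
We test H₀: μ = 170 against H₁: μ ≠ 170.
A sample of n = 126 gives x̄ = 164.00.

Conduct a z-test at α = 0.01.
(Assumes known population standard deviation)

Standard error: SE = σ/√n = 18/√126 = 1.6036
z-statistic: z = (x̄ - μ₀)/SE = (164.00 - 170)/1.6036 = -3.7416
Critical value: ±2.576
p-value = 0.0002
Decision: reject H₀

Answer: z = -3.7416, reject H₀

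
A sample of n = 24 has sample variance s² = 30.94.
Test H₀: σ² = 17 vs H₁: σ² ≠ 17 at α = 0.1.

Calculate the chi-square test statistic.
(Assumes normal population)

Answer: χ² = 41.8600, reject H₀

Derivation:
df = n - 1 = 23
χ² = (n-1)s²/σ₀² = 23×30.94/17 = 41.8600
Critical values: χ²_{0.95,23} = 13.091, χ²_{0.05,23} = 35.172
Rejection region: χ² < 13.091 or χ² > 35.172
Decision: reject H₀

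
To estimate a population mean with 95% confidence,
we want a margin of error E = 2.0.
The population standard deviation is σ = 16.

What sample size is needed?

Answer: n = 246

Derivation:
z_0.025 = 1.960
n = (z×σ/E)² = (1.960×16/2.0)²
n = 245.8624
Round up: n = 246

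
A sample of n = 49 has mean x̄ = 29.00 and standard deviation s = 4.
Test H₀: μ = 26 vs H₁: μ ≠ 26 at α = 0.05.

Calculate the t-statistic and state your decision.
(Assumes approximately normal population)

Answer: t = 5.2503, reject H₀

Derivation:
df = n - 1 = 48
SE = s/√n = 4/√49 = 0.5714
t = (x̄ - μ₀)/SE = (29.00 - 26)/0.5714 = 5.2503
Critical value: t_{0.025,48} = ±2.011
p-value < 0.0001
Decision: reject H₀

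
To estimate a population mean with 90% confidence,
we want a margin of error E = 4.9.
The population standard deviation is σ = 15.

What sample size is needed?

z_0.05 = 1.645
n = (z×σ/E)² = (1.645×15/4.9)²
n = 25.3584
Round up: n = 26

Answer: n = 26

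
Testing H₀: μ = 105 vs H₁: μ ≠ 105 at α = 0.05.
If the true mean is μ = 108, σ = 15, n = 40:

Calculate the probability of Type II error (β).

SE = σ/√n = 15/√40 = 2.3717
Critical values: μ₀ ± z_0.025×SE = 105 ± 1.960×2.3717
Acceptance region: (100.3515, 109.6485)
Under H₁ (μ = 108): z_high = (109.6485 - 108)/2.3717 = 0.6951, z_low = (100.3515 - 108)/2.3717 = -3.2249
β = P(not reject | H₁) = Φ(0.6951) - Φ(-3.2249) ≈ 0.7559

Answer: β ≈ 0.7559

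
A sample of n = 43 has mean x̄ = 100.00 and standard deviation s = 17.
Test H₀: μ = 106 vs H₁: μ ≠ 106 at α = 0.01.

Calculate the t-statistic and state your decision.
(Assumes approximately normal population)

Answer: t = -2.3144, fail to reject H₀

Derivation:
df = n - 1 = 42
SE = s/√n = 17/√43 = 2.5925
t = (x̄ - μ₀)/SE = (100.00 - 106)/2.5925 = -2.3144
Critical value: t_{0.005,42} = ±2.698
p-value ≈ 0.0256
Decision: fail to reject H₀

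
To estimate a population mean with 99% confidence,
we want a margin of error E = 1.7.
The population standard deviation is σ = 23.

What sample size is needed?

z_0.005 = 2.576
n = (z×σ/E)² = (2.576×23/1.7)²
n = 1214.6455
Round up: n = 1215

Answer: n = 1215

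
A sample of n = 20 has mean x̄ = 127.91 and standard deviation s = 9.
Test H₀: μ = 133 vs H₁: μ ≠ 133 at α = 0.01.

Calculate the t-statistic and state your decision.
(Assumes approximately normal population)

Answer: t = -2.5292, fail to reject H₀

Derivation:
df = n - 1 = 19
SE = s/√n = 9/√20 = 2.0125
t = (x̄ - μ₀)/SE = (127.91 - 133)/2.0125 = -2.5292
Critical value: t_{0.005,19} = ±2.861
p-value ≈ 0.0204
Decision: fail to reject H₀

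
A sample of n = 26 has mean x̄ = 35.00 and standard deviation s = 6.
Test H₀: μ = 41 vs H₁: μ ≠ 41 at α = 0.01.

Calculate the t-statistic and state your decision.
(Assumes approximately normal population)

df = n - 1 = 25
SE = s/√n = 6/√26 = 1.1767
t = (x̄ - μ₀)/SE = (35.00 - 41)/1.1767 = -5.0990
Critical value: t_{0.005,25} = ±2.787
p-value < 0.0001
Decision: reject H₀

Answer: t = -5.0990, reject H₀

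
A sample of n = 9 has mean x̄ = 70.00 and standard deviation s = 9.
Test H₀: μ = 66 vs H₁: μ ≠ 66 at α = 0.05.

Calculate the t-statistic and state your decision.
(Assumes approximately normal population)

df = n - 1 = 8
SE = s/√n = 9/√9 = 3.0000
t = (x̄ - μ₀)/SE = (70.00 - 66)/3.0000 = 1.3333
Critical value: t_{0.025,8} = ±2.306
p-value ≈ 0.2191
Decision: fail to reject H₀

Answer: t = 1.3333, fail to reject H₀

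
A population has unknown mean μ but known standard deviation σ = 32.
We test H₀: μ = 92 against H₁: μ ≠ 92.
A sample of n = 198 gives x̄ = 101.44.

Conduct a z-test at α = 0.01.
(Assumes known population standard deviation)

Answer: z = 4.1511, reject H₀

Derivation:
Standard error: SE = σ/√n = 32/√198 = 2.2741
z-statistic: z = (x̄ - μ₀)/SE = (101.44 - 92)/2.2741 = 4.1511
Critical value: ±2.576
p-value < 0.0001
Decision: reject H₀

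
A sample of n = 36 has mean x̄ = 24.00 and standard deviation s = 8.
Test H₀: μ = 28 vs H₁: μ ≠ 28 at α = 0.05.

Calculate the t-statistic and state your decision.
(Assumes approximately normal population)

Answer: t = -3.0001, reject H₀

Derivation:
df = n - 1 = 35
SE = s/√n = 8/√36 = 1.3333
t = (x̄ - μ₀)/SE = (24.00 - 28)/1.3333 = -3.0001
Critical value: t_{0.025,35} = ±2.030
p-value ≈ 0.0049
Decision: reject H₀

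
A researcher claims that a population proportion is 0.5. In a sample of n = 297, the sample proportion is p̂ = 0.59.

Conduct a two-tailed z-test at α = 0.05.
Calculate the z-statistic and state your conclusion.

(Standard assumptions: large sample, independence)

Answer: z = 3.1021, reject H₀

Derivation:
H₀: p = 0.5, H₁: p ≠ 0.5
Standard error: SE = √(p₀(1-p₀)/n) = √(0.5×0.5/297) = 0.029013
z-statistic: z = (p̂ - p₀)/SE = (0.59 - 0.5)/0.029013 = 3.1021
Critical value: z_0.025 = ±1.960
p-value = 0.0019
Decision: reject H₀ at α = 0.05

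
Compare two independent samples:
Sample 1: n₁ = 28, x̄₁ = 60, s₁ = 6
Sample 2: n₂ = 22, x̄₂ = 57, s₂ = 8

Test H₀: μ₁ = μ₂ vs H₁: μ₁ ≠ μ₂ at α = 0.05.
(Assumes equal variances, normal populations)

Answer: t = 1.5159, fail to reject H₀

Derivation:
Pooled variance: s²_p = [27×6² + 21×8²]/(48) = 48.2500
s_p = 6.9462
SE = s_p×√(1/n₁ + 1/n₂) = 6.9462×√(1/28 + 1/22) = 1.9790
t = (x̄₁ - x̄₂)/SE = (60 - 57)/1.9790 = 1.5159
df = 48, t-critical = ±2.011
Decision: fail to reject H₀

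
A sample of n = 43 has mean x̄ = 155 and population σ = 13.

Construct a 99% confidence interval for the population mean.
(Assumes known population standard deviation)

Confidence level: 99%, α = 0.01
z_0.005 = 2.576
SE = σ/√n = 13/√43 = 1.9825
Margin of error = 2.576 × 1.9825 = 5.1069
CI: x̄ ± margin = 155 ± 5.1069
CI: (149.8931, 160.1069)

Answer: (149.8931, 160.1069)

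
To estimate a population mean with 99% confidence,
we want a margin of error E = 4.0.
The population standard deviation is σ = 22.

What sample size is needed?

z_0.005 = 2.576
n = (z×σ/E)² = (2.576×22/4.0)²
n = 200.7322
Round up: n = 201

Answer: n = 201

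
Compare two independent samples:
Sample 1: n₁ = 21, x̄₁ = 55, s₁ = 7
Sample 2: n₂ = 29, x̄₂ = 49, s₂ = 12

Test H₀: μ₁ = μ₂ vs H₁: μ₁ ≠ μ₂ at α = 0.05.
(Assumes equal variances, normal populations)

Pooled variance: s²_p = [20×7² + 28×12²]/(48) = 104.4167
s_p = 10.2184
SE = s_p×√(1/n₁ + 1/n₂) = 10.2184×√(1/21 + 1/29) = 2.9279
t = (x̄₁ - x̄₂)/SE = (55 - 49)/2.9279 = 2.0493
df = 48, t-critical = ±2.011
Decision: reject H₀

Answer: t = 2.0493, reject H₀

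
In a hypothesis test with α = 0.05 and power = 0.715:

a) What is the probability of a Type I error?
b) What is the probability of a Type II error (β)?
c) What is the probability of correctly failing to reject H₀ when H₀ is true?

a) Type I error probability = α = 0.05
b) Power = P(reject H₀ | H₁ true) = 1 - β = 0.715, so Type II error probability = β = 1 - Power = 0.285
c) P(fail to reject H₀ | H₀ true) = 1 - α = 0.95

Answer: a) 0.05, b) 0.285, c) 0.95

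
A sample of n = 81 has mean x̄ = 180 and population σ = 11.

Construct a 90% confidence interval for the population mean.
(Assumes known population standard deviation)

Answer: (177.9895, 182.0105)

Derivation:
Confidence level: 90%, α = 0.1
z_0.05 = 1.645
SE = σ/√n = 11/√81 = 1.2222
Margin of error = 1.645 × 1.2222 = 2.0105
CI: x̄ ± margin = 180 ± 2.0105
CI: (177.9895, 182.0105)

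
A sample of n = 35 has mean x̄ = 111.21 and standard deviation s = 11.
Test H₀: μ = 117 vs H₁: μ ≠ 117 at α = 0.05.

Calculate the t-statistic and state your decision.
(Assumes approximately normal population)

df = n - 1 = 34
SE = s/√n = 11/√35 = 1.8593
t = (x̄ - μ₀)/SE = (111.21 - 117)/1.8593 = -3.1141
Critical value: t_{0.025,34} = ±2.032
p-value ≈ 0.0037
Decision: reject H₀

Answer: t = -3.1141, reject H₀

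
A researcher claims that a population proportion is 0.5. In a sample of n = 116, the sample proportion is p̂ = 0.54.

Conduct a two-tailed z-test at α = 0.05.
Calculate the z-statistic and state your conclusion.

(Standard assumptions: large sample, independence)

Answer: z = 0.8616, fail to reject H₀

Derivation:
H₀: p = 0.5, H₁: p ≠ 0.5
Standard error: SE = √(p₀(1-p₀)/n) = √(0.5×0.5/116) = 0.046424
z-statistic: z = (p̂ - p₀)/SE = (0.54 - 0.5)/0.046424 = 0.8616
Critical value: z_0.025 = ±1.960
p-value = 0.3889
Decision: fail to reject H₀ at α = 0.05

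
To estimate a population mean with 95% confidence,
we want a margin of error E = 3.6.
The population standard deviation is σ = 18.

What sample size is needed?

z_0.025 = 1.960
n = (z×σ/E)² = (1.960×18/3.6)²
n = 96.0400
Round up: n = 97

Answer: n = 97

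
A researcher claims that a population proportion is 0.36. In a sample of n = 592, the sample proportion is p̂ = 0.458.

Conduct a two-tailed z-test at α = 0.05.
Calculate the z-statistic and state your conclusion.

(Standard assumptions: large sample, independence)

H₀: p = 0.36, H₁: p ≠ 0.36
Standard error: SE = √(p₀(1-p₀)/n) = √(0.36×0.64/592) = 0.019728
z-statistic: z = (p̂ - p₀)/SE = (0.458 - 0.36)/0.019728 = 4.9676
Critical value: z_0.025 = ±1.960
p-value < 0.0001
Decision: reject H₀ at α = 0.05

Answer: z = 4.9676, reject H₀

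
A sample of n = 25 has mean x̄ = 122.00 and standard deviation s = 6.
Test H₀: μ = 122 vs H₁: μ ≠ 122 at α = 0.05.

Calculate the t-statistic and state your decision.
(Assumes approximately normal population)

Answer: t = 0.0000, fail to reject H₀

Derivation:
df = n - 1 = 24
SE = s/√n = 6/√25 = 1.2000
t = (x̄ - μ₀)/SE = (122.00 - 122)/1.2000 = 0.0000
Critical value: t_{0.025,24} = ±2.064
p-value ≈ 1.0000
Decision: fail to reject H₀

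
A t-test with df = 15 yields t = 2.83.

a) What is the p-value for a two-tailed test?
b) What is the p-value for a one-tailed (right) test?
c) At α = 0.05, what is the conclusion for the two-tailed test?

Using t-distribution with df = 15:
a) Two-tailed: p = 2×P(T > 2.83) = 0.0127
b) One-tailed: p = P(T > 2.83) = 0.0063
c) 0.0127 < 0.05, reject H₀

Answer: a) 0.0127, b) 0.0063, c) reject H₀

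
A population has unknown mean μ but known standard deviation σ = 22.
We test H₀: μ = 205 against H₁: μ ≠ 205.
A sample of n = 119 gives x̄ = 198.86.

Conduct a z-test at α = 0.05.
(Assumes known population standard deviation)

Answer: z = -3.0446, reject H₀

Derivation:
Standard error: SE = σ/√n = 22/√119 = 2.0167
z-statistic: z = (x̄ - μ₀)/SE = (198.86 - 205)/2.0167 = -3.0446
Critical value: ±1.960
p-value = 0.0023
Decision: reject H₀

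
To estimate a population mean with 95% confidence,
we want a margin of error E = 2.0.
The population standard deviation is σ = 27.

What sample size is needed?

z_0.025 = 1.960
n = (z×σ/E)² = (1.960×27/2.0)²
n = 700.1316
Round up: n = 701

Answer: n = 701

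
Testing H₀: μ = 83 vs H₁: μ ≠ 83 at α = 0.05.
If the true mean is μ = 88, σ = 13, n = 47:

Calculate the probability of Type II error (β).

SE = σ/√n = 13/√47 = 1.8962
Critical values: μ₀ ± z_0.025×SE = 83 ± 1.960×1.8962
Acceptance region: (79.2834, 86.7166)
Under H₁ (μ = 88): z_high = (86.7166 - 88)/1.8962 = -0.6768, z_low = (79.2834 - 88)/1.8962 = -4.5969
β = P(not reject | H₁) = Φ(-0.6768) - Φ(-4.5969) ≈ 0.2493

Answer: β ≈ 0.2493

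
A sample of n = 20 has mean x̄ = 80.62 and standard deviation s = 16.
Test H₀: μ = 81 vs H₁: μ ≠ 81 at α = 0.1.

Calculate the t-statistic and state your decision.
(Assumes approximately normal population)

Answer: t = -0.1062, fail to reject H₀

Derivation:
df = n - 1 = 19
SE = s/√n = 16/√20 = 3.5777
t = (x̄ - μ₀)/SE = (80.62 - 81)/3.5777 = -0.1062
Critical value: t_{0.05,19} = ±1.729
p-value ≈ 0.9165
Decision: fail to reject H₀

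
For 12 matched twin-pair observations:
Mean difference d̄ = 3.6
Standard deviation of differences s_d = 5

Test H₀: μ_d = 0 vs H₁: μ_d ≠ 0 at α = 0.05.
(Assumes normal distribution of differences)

Answer: t = 2.4941, reject H₀

Derivation:
df = n - 1 = 11
SE = s_d/√n = 5/√12 = 1.4434
t = d̄/SE = 3.6/1.4434 = 2.4941
Critical value: t_{0.025,11} = ±2.201
p-value ≈ 0.0298
Decision: reject H₀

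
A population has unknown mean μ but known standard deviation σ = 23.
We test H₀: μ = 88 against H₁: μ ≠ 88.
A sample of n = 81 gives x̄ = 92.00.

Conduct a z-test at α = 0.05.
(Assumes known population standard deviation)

Standard error: SE = σ/√n = 23/√81 = 2.5556
z-statistic: z = (x̄ - μ₀)/SE = (92.00 - 88)/2.5556 = 1.5652
Critical value: ±1.960
p-value = 0.1175
Decision: fail to reject H₀

Answer: z = 1.5652, fail to reject H₀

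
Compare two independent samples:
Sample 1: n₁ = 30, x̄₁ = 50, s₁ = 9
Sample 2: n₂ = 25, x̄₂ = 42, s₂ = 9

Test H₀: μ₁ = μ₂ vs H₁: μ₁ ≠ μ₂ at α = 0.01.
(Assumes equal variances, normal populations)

Pooled variance: s²_p = [29×9² + 24×9²]/(53) = 81.0000
s_p = 9.0000
SE = s_p×√(1/n₁ + 1/n₂) = 9.0000×√(1/30 + 1/25) = 2.4372
t = (x̄₁ - x̄₂)/SE = (50 - 42)/2.4372 = 3.2825
df = 53, t-critical = ±2.672
Decision: reject H₀

Answer: t = 3.2825, reject H₀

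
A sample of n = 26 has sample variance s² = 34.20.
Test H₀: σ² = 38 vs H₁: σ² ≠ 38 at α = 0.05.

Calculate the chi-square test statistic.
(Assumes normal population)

df = n - 1 = 25
χ² = (n-1)s²/σ₀² = 25×34.20/38 = 22.5000
Critical values: χ²_{0.975,25} = 13.120, χ²_{0.025,25} = 40.646
Rejection region: χ² < 13.120 or χ² > 40.646
Decision: fail to reject H₀

Answer: χ² = 22.5000, fail to reject H₀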